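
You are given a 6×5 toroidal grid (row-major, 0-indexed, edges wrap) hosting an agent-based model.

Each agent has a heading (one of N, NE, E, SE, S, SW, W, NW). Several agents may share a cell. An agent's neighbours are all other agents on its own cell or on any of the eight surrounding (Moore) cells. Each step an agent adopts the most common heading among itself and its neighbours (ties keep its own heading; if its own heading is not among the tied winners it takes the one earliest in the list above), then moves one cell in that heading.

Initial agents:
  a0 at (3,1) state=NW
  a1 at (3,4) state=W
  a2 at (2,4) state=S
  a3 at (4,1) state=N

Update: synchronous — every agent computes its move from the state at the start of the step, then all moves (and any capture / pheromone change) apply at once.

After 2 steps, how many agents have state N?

t=1: a0@(2,0):NW a1@(3,3):W a2@(3,4):S a3@(3,1):N
t=2: a0@(1,4):NW a1@(3,2):W a2@(4,4):S a3@(2,1):N

1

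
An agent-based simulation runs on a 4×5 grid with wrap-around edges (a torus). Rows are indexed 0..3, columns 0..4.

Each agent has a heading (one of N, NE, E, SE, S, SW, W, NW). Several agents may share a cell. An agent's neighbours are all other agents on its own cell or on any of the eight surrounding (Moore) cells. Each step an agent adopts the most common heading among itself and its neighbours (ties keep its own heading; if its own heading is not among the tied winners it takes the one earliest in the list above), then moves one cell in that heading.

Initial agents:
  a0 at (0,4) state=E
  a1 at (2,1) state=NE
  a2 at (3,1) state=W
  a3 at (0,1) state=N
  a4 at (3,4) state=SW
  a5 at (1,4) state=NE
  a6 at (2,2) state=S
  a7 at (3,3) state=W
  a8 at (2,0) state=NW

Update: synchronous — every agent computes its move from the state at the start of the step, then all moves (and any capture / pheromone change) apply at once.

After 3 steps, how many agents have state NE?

t=1: a0@(0,0):E a1@(1,2):NE a2@(3,0):W a3@(3,1):N a4@(0,3):SW a5@(0,0):NE a6@(2,1):W a7@(3,2):W a8@(1,1):NE
t=2: a0@(3,1):NE a1@(0,3):NE a2@(3,4):W a3@(3,0):W a4@(1,2):SW a5@(3,1):NE a6@(2,0):W a7@(3,1):W a8@(0,2):NE
t=3: a0@(2,2):NE a1@(3,4):NE a2@(3,3):W a3@(3,4):W a4@(0,3):NE a5@(2,2):NE a6@(2,4):W a7@(3,0):W a8@(3,3):NE

5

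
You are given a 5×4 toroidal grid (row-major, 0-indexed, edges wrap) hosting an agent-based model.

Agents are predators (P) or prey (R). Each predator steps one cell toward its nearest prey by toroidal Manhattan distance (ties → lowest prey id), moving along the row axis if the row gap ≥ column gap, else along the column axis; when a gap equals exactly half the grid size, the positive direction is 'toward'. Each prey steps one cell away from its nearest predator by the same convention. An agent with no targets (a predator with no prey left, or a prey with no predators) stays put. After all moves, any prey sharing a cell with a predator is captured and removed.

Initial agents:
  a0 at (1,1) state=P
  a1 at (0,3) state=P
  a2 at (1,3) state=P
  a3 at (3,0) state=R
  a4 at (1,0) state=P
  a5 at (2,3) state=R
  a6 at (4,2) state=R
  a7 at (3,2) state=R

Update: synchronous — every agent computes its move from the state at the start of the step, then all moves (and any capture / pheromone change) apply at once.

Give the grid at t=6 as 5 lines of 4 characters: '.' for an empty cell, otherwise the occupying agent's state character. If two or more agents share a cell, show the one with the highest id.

....
...P
PP.P
..RR
R.R.

t=1: a0@(2,1):P a1@(1,3):P a2@(2,3):P a3@(4,0):R a4@(2,0):P a5@(3,3):R a6@(3,2):R a7@(4,2):R
t=2: a0@(3,1):P a1@(2,3):P a2@(3,3):P a3@(0,0):R a4@(3,0):P a5@(4,3):R a6@(4,2):R a7@(0,2):R
t=3: a0@(4,1):P a1@(3,3):P a2@(4,3):P a3@(1,0):R a4@(4,0):P a5@(0,3):R a6@(0,2):R a7@(1,2):R
t=4: a0@(0,1):P a1@(4,3):P a2@(0,3):P a3@(2,0):R a4@(0,0):P a5@(1,3):R a6@(1,2):R a7@(2,2):R
t=5: a0@(1,1):P a1@(0,3):P a2@(1,3):P a3@(3,0):R a4@(1,0):P a5@(2,3):R a6@(2,2):R a7@(3,2):R
t=6: a0@(2,1):P a1@(1,3):P a2@(2,3):P a3@(4,0):R a4@(2,0):P a5@(3,3):R a6@(3,2):R a7@(4,2):R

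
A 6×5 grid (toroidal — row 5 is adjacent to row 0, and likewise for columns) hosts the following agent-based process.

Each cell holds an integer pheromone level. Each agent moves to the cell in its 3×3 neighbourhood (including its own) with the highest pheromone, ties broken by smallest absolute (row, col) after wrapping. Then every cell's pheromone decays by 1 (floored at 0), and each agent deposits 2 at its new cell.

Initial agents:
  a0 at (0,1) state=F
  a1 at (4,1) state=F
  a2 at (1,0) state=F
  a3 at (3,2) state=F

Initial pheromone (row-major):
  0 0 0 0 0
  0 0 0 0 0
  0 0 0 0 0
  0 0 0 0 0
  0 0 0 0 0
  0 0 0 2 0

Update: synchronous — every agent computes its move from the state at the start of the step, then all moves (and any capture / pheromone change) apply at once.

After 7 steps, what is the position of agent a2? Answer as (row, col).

t=1: a0@(0,0) a1@(3,0) a2@(0,0) a3@(2,1) | pheromone: 4 0 0 0 0 / 0 0 0 0 0 / 0 2 0 0 0 / 2 0 0 0 0 / 0 0 0 0 0 / 0 0 0 1 0
t=2: a0@(0,0) a1@(2,1) a2@(0,0) a3@(2,1) | pheromone: 7 0 0 0 0 / 0 0 0 0 0 / 0 5 0 0 0 / 1 0 0 0 0 / 0 0 0 0 0 / 0 0 0 0 0
t=3: a0@(0,0) a1@(2,1) a2@(0,0) a3@(2,1) | pheromone: 10 0 0 0 0 / 0 0 0 0 0 / 0 8 0 0 0 / 0 0 0 0 0 / 0 0 0 0 0 / 0 0 0 0 0
t=4: a0@(0,0) a1@(2,1) a2@(0,0) a3@(2,1) | pheromone: 13 0 0 0 0 / 0 0 0 0 0 / 0 11 0 0 0 / 0 0 0 0 0 / 0 0 0 0 0 / 0 0 0 0 0
t=5: a0@(0,0) a1@(2,1) a2@(0,0) a3@(2,1) | pheromone: 16 0 0 0 0 / 0 0 0 0 0 / 0 14 0 0 0 / 0 0 0 0 0 / 0 0 0 0 0 / 0 0 0 0 0
t=6: a0@(0,0) a1@(2,1) a2@(0,0) a3@(2,1) | pheromone: 19 0 0 0 0 / 0 0 0 0 0 / 0 17 0 0 0 / 0 0 0 0 0 / 0 0 0 0 0 / 0 0 0 0 0
t=7: a0@(0,0) a1@(2,1) a2@(0,0) a3@(2,1) | pheromone: 22 0 0 0 0 / 0 0 0 0 0 / 0 20 0 0 0 / 0 0 0 0 0 / 0 0 0 0 0 / 0 0 0 0 0

(0, 0)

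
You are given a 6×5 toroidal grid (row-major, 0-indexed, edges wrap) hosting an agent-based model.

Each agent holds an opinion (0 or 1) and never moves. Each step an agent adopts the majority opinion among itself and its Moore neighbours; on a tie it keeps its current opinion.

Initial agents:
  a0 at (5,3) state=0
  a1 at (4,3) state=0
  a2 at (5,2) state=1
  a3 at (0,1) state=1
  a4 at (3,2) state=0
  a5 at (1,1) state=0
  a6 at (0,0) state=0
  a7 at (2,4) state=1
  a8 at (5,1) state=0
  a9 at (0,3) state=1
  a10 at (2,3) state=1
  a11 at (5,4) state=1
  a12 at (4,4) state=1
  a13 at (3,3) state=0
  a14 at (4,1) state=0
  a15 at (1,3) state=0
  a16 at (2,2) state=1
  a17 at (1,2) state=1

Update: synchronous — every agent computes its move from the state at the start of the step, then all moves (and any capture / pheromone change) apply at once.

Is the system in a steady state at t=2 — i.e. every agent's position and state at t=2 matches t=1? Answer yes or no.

t=1: a0@(5,3):1 a1@(4,3):0 a2@(5,2):0 a3@(0,1):1 a4@(3,2):0 a5@(1,1):1 a6@(0,0):0 a7@(2,4):1 a8@(5,1):0 a9@(0,3):1 a10@(2,3):1 a11@(5,4):1 a12@(4,4):0 a13@(3,3):1 a14@(4,1):0 a15@(1,3):1 a16@(2,2):0 a17@(1,2):1
t=2: a0@(5,3):1 a1@(4,3):0 a2@(5,2):0 a3@(0,1):1 a4@(3,2):0 a5@(1,1):1 a6@(0,0):1 a7@(2,4):1 a8@(5,1):0 a9@(0,3):1 a10@(2,3):1 a11@(5,4):1 a12@(4,4):1 a13@(3,3):0 a14@(4,1):0 a15@(1,3):1 a16@(2,2):1 a17@(1,2):1

no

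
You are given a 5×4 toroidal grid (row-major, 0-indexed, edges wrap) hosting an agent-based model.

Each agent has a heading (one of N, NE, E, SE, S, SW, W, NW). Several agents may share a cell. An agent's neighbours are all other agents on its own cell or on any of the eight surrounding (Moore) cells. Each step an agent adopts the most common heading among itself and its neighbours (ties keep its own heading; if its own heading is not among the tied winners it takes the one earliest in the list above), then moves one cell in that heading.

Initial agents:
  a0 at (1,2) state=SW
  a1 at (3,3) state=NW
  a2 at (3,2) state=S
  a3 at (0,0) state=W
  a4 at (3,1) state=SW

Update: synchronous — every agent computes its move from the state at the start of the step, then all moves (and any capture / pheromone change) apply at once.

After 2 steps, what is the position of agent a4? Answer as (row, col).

t=1: a0@(2,1):SW a1@(2,2):NW a2@(4,2):S a3@(0,3):W a4@(4,0):SW
t=2: a0@(3,0):SW a1@(1,1):NW a2@(0,2):S a3@(0,2):W a4@(0,3):SW

(0, 3)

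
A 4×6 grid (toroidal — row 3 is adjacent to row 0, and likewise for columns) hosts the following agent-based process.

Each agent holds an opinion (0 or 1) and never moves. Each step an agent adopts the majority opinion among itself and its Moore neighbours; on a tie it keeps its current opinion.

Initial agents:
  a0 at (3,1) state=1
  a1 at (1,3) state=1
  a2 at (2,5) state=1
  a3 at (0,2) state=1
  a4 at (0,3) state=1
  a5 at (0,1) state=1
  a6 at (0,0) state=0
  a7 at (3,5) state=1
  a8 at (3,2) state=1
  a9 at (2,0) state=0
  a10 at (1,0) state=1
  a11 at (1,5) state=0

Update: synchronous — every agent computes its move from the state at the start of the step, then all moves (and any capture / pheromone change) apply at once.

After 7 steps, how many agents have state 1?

12

t=1: a0@(3,1):1 a1@(1,3):1 a2@(2,5):1 a3@(0,2):1 a4@(0,3):1 a5@(0,1):1 a6@(0,0):1 a7@(3,5):1 a8@(3,2):1 a9@(2,0):1 a10@(1,0):1 a11@(1,5):0
t=2: a0@(3,1):1 a1@(1,3):1 a2@(2,5):1 a3@(0,2):1 a4@(0,3):1 a5@(0,1):1 a6@(0,0):1 a7@(3,5):1 a8@(3,2):1 a9@(2,0):1 a10@(1,0):1 a11@(1,5):1
t=3: (unchanged — steady state)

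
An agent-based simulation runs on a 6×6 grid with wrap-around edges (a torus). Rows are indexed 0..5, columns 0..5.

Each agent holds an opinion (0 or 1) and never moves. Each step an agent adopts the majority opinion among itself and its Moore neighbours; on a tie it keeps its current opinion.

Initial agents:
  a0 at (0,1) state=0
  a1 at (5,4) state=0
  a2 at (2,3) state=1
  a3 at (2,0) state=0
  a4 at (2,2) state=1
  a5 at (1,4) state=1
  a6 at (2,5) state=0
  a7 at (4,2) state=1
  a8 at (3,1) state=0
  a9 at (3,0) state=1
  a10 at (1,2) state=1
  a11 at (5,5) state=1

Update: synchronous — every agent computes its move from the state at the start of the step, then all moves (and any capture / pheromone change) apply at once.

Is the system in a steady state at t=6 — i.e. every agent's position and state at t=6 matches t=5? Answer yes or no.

yes

t=1: a0@(0,1):0 a1@(5,4):0 a2@(2,3):1 a3@(2,0):0 a4@(2,2):1 a5@(1,4):1 a6@(2,5):0 a7@(4,2):1 a8@(3,1):1 a9@(3,0):0 a10@(1,2):1 a11@(5,5):1
t=2: (unchanged — steady state)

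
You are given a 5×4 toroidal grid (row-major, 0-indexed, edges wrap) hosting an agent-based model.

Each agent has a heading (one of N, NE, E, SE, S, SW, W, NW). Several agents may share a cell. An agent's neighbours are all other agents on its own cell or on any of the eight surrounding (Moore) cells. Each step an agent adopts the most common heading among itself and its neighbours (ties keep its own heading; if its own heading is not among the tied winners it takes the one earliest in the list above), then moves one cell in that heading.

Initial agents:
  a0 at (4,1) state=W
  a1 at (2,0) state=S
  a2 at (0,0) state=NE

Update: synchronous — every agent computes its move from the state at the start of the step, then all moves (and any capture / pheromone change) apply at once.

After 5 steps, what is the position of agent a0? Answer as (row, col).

(4, 0)

t=1: a0@(4,0):W a1@(3,0):S a2@(4,1):NE
t=2: a0@(4,3):W a1@(4,0):S a2@(3,2):NE
t=3: a0@(4,2):W a1@(0,0):S a2@(2,3):NE
t=4: a0@(4,1):W a1@(1,0):S a2@(1,0):NE
t=5: a0@(4,0):W a1@(2,0):S a2@(0,1):NE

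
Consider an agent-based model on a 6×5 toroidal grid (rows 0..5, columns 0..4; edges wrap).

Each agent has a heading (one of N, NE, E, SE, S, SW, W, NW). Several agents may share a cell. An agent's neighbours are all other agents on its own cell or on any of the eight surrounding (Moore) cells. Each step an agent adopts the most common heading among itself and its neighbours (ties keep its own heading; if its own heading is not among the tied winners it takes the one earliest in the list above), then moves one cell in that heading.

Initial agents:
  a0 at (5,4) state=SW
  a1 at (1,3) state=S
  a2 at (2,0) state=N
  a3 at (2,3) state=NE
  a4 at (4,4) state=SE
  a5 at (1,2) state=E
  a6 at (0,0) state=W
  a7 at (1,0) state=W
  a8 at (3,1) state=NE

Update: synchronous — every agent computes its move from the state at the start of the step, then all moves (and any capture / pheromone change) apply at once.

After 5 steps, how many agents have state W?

9

t=1: a0@(0,3):SW a1@(2,3):S a2@(1,0):N a3@(1,4):NE a4@(5,0):SE a5@(1,3):E a6@(0,4):W a7@(1,4):W a8@(2,2):NE
t=2: a0@(0,2):W a1@(1,4):NE a2@(1,4):W a3@(1,3):W a4@(0,1):SE a5@(0,4):NE a6@(0,3):W a7@(1,3):W a8@(1,3):NE
t=3: a0@(0,1):W a1@(1,3):W a2@(1,3):W a3@(1,2):W a4@(1,2):SE a5@(0,3):W a6@(0,2):W a7@(1,2):W a8@(1,2):W
t=4: a0@(0,0):W a1@(1,2):W a2@(1,2):W a3@(1,1):W a4@(1,1):W a5@(0,2):W a6@(0,1):W a7@(1,1):W a8@(1,1):W
t=5: a0@(0,4):W a1@(1,1):W a2@(1,1):W a3@(1,0):W a4@(1,0):W a5@(0,1):W a6@(0,0):W a7@(1,0):W a8@(1,0):W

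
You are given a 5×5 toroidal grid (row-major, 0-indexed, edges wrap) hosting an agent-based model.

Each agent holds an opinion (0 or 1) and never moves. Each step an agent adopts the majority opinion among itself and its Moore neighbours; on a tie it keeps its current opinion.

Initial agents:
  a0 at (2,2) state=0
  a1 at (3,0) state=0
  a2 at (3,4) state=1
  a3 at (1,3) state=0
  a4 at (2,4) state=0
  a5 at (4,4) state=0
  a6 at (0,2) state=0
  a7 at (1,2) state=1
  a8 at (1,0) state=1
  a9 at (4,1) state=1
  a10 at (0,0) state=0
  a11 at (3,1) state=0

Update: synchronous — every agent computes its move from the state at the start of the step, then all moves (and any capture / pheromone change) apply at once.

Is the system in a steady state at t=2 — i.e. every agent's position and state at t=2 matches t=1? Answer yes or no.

t=1: a0@(2,2):0 a1@(3,0):0 a2@(3,4):0 a3@(1,3):0 a4@(2,4):0 a5@(4,4):0 a6@(0,2):0 a7@(1,2):0 a8@(1,0):0 a9@(4,1):0 a10@(0,0):0 a11@(3,1):0
t=2: (unchanged — steady state)

yes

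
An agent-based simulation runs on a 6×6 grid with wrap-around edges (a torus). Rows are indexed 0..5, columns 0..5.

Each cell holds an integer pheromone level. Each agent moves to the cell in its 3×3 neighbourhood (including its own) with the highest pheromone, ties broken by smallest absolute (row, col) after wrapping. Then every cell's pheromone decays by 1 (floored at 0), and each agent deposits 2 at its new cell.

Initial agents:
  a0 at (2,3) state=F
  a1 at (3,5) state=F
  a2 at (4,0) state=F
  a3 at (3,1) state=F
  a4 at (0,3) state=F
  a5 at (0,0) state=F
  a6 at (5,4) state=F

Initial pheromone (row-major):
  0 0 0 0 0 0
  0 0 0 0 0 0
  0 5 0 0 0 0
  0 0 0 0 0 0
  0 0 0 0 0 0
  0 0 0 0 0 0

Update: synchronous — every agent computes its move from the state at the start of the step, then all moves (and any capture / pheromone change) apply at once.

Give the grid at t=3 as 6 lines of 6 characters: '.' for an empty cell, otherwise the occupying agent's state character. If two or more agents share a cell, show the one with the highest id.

t=1: a0@(1,2) a1@(2,0) a2@(3,0) a3@(2,1) a4@(0,2) a5@(0,0) a6@(0,3) | pheromone: 2 0 2 2 0 0 / 0 0 2 0 0 0 / 2 6 0 0 0 0 / 2 0 0 0 0 0 / 0 0 0 0 0 0 / 0 0 0 0 0 0
t=2: a0@(2,1) a1@(2,1) a2@(2,1) a3@(2,1) a4@(0,2) a5@(0,0) a6@(0,2) | pheromone: 3 0 5 1 0 0 / 0 0 1 0 0 0 / 1 13 0 0 0 0 / 1 0 0 0 0 0 / 0 0 0 0 0 0 / 0 0 0 0 0 0
t=3: a0@(2,1) a1@(2,1) a2@(2,1) a3@(2,1) a4@(0,2) a5@(0,0) a6@(0,2) | pheromone: 4 0 8 0 0 0 / 0 0 0 0 0 0 / 0 20 0 0 0 0 / 0 0 0 0 0 0 / 0 0 0 0 0 0 / 0 0 0 0 0 0

F.F...
......
.F....
......
......
......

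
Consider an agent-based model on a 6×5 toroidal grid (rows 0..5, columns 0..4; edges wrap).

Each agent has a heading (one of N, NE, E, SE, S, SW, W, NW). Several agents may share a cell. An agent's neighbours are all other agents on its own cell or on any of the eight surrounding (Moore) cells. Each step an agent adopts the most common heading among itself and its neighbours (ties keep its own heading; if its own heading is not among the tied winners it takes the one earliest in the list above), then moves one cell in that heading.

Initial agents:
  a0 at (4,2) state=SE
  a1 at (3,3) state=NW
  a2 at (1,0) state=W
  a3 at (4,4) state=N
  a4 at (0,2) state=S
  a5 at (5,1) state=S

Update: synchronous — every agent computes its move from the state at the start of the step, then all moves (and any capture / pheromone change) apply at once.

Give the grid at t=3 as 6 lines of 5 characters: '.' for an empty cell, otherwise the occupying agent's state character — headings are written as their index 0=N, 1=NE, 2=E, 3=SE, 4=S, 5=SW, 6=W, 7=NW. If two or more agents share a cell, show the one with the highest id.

t=1: a0@(5,3):SE a1@(2,2):NW a2@(1,4):W a3@(3,4):N a4@(1,2):S a5@(0,1):S
t=2: a0@(0,4):SE a1@(1,1):NW a2@(1,3):W a3@(2,4):N a4@(2,2):S a5@(1,1):S
t=3: a0@(1,0):SE a1@(2,1):S a2@(1,2):W a3@(1,4):N a4@(3,2):S a5@(2,1):S

.....
3.6.0
.4...
..4..
.....
.....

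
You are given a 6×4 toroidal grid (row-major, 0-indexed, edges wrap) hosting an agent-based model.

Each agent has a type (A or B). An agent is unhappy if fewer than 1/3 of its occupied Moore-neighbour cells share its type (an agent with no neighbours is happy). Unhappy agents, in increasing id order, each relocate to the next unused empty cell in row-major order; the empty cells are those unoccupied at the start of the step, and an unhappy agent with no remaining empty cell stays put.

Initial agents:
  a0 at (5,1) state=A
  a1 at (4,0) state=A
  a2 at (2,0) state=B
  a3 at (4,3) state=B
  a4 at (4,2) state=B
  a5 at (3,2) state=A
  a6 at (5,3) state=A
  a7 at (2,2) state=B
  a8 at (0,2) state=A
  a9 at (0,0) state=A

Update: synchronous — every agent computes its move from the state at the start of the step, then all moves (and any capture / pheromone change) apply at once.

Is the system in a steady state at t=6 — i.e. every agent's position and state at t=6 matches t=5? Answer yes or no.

t=1: a0@(5,1):A a1@(4,0):A a2@(2,0):B a3@(0,1):B a4@(0,3):B a5@(1,0):A a6@(5,3):A a7@(1,1):B a8@(0,2):A a9@(0,0):A
t=2: a0@(5,1):A a1@(4,0):A a2@(2,0):B a3@(1,2):B a4@(1,3):B a5@(2,1):A a6@(5,3):A a7@(1,1):B a8@(0,2):A a9@(0,0):A
t=3: a0@(5,1):A a1@(4,0):A a2@(2,0):B a3@(1,2):B a4@(1,3):B a5@(0,1):A a6@(5,3):A a7@(1,1):B a8@(0,2):A a9@(0,0):A
t=4: (unchanged — steady state)

yes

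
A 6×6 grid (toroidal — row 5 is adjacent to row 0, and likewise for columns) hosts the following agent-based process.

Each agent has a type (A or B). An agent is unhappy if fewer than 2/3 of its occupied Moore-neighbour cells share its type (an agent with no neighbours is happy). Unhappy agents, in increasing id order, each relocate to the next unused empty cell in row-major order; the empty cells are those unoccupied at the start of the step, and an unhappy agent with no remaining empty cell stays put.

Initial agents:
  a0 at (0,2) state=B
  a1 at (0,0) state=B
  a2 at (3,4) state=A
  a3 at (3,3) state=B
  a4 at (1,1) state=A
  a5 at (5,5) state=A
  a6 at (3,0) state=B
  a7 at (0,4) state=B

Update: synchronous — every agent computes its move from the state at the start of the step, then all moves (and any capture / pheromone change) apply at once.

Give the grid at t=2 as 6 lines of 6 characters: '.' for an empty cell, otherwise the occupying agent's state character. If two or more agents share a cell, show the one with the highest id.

t=1: a0@(0,1):B a1@(0,3):B a2@(0,5):A a3@(1,0):B a4@(1,2):A a5@(1,3):A a6@(3,0):B a7@(1,4):B
t=2: a0@(0,0):B a1@(0,2):B a2@(0,4):A a3@(1,1):B a4@(1,5):A a5@(2,0):A a6@(3,0):B a7@(2,1):B

B.B.A.
.B...A
AB....
B.....
......
......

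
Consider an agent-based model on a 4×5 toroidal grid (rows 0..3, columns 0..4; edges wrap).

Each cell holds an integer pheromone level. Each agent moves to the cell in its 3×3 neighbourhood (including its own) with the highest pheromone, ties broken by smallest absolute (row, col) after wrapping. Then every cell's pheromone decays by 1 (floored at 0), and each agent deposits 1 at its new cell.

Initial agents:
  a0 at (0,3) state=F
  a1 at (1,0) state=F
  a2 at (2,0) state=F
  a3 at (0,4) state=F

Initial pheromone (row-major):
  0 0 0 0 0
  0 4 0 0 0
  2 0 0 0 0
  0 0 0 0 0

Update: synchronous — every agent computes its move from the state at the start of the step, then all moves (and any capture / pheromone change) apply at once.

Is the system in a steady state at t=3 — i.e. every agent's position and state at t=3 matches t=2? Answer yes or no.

yes

t=1: a0@(0,2) a1@(1,1) a2@(1,1) a3@(0,0) | pheromone: 1 0 1 0 0 / 0 5 0 0 0 / 1 0 0 0 0 / 0 0 0 0 0
t=2: a0@(1,1) a1@(1,1) a2@(1,1) a3@(1,1) | pheromone: 0 0 0 0 0 / 0 8 0 0 0 / 0 0 0 0 0 / 0 0 0 0 0
t=3: a0@(1,1) a1@(1,1) a2@(1,1) a3@(1,1) | pheromone: 0 0 0 0 0 / 0 11 0 0 0 / 0 0 0 0 0 / 0 0 0 0 0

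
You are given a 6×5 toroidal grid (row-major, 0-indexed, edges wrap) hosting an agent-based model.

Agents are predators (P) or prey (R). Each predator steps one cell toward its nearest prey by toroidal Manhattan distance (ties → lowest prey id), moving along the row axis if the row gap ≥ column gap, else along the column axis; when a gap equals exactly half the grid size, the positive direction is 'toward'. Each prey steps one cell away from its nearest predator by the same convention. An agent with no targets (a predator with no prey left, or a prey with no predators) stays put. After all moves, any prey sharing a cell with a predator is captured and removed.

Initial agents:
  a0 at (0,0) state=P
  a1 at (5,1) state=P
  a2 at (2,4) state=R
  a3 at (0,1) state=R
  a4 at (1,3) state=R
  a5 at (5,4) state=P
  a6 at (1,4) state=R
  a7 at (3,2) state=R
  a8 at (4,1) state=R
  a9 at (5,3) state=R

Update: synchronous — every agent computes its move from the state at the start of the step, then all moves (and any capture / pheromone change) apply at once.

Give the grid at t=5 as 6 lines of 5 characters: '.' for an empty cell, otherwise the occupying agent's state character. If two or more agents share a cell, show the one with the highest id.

t=1: a0@(0,1):P a1@(0,1):P a2@(3,4):R a3@(0,2):R a4@(1,2):R a5@(5,3):P a6@(2,4):R a7@(2,2):R a8@(3,1):R a9@(5,2):R
t=2: a0@(0,2):P a1@(0,2):P a2@(2,4):R a3@(0,3):R a4@(2,2):R a5@(5,2):P a6@(3,4):R a7@(3,2):R a8@(2,1):R a9@(5,1):R
t=3: a0@(0,3):P a1@(0,3):P a2@(3,4):R a3@(0,4):R a4@(3,2):R a5@(5,1):P a6@(2,4):R a7@(2,2):R a8@(3,1):R a9@(5,0):R
t=4: a0@(0,4):P a1@(0,4):P a2@(2,4):R a3@(0,0):R a4@(2,2):R a5@(5,0):P a6@(3,4):R a7@(3,2):R a8@(2,1):R a9@(5,4):R
t=5: a0@(0,0):P a1@(0,0):P a2@(3,4):R a3@(0,1):R a4@(3,2):R a5@(0,0):P a6@(2,4):R a7@(2,2):R a8@(3,1):R a9@(4,4):R

PR...
.....
..R.R
.RR.R
....R
.....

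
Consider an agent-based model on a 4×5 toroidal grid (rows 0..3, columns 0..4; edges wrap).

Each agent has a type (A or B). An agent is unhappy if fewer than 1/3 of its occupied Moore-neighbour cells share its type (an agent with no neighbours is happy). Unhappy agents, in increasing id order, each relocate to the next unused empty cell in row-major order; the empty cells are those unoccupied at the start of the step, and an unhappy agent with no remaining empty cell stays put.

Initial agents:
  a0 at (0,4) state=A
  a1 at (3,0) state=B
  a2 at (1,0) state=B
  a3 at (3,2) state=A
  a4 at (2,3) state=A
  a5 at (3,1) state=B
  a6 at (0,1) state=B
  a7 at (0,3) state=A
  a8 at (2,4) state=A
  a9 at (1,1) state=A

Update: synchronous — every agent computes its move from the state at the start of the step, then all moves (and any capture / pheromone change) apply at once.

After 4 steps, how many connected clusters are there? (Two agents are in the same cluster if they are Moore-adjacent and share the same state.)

2

t=1: a0@(0,4):A a1@(3,0):B a2@(0,0):B a3@(3,2):A a4@(2,3):A a5@(3,1):B a6@(0,1):B a7@(0,3):A a8@(2,4):A a9@(0,2):A
t=2: (unchanged — steady state)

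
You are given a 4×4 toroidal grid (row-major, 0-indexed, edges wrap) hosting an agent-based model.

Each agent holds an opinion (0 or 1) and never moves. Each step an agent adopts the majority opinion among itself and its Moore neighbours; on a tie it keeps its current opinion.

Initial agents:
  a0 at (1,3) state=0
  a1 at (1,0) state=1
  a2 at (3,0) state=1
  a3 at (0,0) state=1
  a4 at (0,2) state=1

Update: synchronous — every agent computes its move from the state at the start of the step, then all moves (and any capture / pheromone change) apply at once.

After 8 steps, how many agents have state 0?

0

t=1: a0@(1,3):1 a1@(1,0):1 a2@(3,0):1 a3@(0,0):1 a4@(0,2):1
t=2: (unchanged — steady state)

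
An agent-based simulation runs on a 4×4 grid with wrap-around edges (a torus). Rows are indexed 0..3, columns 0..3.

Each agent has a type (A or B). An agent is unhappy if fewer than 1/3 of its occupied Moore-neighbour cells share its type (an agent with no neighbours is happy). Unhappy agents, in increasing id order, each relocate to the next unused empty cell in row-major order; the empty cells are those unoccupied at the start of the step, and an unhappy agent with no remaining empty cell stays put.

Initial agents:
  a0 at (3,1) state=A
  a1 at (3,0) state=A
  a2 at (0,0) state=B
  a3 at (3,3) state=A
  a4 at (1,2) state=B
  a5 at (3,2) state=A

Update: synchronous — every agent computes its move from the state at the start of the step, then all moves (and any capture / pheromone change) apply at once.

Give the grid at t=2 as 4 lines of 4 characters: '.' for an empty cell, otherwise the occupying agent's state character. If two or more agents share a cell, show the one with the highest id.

B...
..B.
....
AAAA

t=1: a0@(3,1):A a1@(3,0):A a2@(0,1):B a3@(3,3):A a4@(1,2):B a5@(3,2):A
t=2: a0@(3,1):A a1@(3,0):A a2@(0,0):B a3@(3,3):A a4@(1,2):B a5@(3,2):A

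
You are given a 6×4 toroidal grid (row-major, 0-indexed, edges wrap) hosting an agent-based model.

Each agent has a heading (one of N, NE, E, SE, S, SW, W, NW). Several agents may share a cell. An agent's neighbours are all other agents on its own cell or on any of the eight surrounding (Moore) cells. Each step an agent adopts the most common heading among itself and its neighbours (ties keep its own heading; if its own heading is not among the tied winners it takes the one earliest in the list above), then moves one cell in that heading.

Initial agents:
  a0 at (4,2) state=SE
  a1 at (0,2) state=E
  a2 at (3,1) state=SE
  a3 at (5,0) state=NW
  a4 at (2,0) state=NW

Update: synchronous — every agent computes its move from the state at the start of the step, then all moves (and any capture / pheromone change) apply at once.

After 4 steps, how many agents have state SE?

5

t=1: a0@(5,3):SE a1@(0,3):E a2@(4,2):SE a3@(4,3):NW a4@(1,3):NW
t=2: a0@(0,0):SE a1@(0,0):E a2@(5,3):SE a3@(5,0):SE a4@(0,2):NW
t=3: a0@(1,1):SE a1@(1,1):SE a2@(0,0):SE a3@(0,1):SE a4@(5,1):NW
t=4: a0@(2,2):SE a1@(2,2):SE a2@(1,1):SE a3@(1,2):SE a4@(0,2):SE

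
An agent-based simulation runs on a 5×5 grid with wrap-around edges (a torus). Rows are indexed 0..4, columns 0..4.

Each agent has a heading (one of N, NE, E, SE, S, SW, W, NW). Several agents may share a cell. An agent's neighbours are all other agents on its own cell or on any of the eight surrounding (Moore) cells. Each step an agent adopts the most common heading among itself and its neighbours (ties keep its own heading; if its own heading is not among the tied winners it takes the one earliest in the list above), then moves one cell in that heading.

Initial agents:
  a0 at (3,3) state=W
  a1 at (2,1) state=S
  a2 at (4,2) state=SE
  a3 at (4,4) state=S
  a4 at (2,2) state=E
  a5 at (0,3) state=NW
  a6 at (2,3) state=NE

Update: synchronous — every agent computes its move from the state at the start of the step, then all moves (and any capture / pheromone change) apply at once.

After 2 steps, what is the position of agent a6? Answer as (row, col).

(0, 0)

t=1: a0@(3,2):W a1@(3,1):S a2@(0,3):SE a3@(0,4):S a4@(2,3):E a5@(4,2):NW a6@(1,4):NE
t=2: a0@(3,1):W a1@(4,1):S a2@(1,4):SE a3@(1,4):S a4@(2,4):E a5@(3,1):NW a6@(0,0):NE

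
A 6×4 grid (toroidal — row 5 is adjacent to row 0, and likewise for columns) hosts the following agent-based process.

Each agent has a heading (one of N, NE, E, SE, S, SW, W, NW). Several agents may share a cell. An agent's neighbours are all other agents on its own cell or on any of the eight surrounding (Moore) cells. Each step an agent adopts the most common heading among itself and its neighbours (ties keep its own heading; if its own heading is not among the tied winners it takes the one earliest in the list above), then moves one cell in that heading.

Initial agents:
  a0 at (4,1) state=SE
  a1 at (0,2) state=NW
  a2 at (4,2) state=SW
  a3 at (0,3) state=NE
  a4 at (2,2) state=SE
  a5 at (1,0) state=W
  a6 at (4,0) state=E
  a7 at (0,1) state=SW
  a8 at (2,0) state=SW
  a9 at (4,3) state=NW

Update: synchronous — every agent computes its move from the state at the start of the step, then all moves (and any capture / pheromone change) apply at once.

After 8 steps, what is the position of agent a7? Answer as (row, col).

t=1: a0@(5,2):SE a1@(5,1):NW a2@(5,1):SW a3@(5,0):NE a4@(3,3):SE a5@(2,3):SW a6@(4,1):E a7@(1,0):SW a8@(3,3):SW a9@(3,2):NW
t=2: a0@(0,3):SE a1@(4,0):NW a2@(0,0):SW a3@(4,1):NE a4@(4,2):SW a5@(3,2):SW a6@(3,0):NW a7@(2,3):SW a8@(4,2):SW a9@(4,1):SW
t=3: a0@(1,0):SE a1@(3,3):NW a2@(1,3):SW a3@(5,0):SW a4@(5,1):SW a5@(4,1):SW a6@(2,3):NW a7@(3,2):SW a8@(5,1):SW a9@(5,0):SW
t=4: a0@(2,1):SE a1@(2,2):NW a2@(2,2):SW a3@(0,3):SW a4@(0,0):SW a5@(5,0):SW a6@(1,2):NW a7@(4,1):SW a8@(0,0):SW a9@(0,3):SW
t=5: a0@(1,0):NW a1@(1,1):NW a2@(1,1):NW a3@(1,2):SW a4@(1,3):SW a5@(0,3):SW a6@(2,1):SW a7@(5,0):SW a8@(1,3):SW a9@(1,2):SW
t=6: a0@(2,3):SW a1@(0,0):NW a2@(0,0):NW a3@(2,1):SW a4@(2,2):SW a5@(1,2):SW a6@(3,0):SW a7@(0,3):SW a8@(2,2):SW a9@(2,1):SW
t=7: a0@(3,2):SW a1@(5,3):NW a2@(5,3):NW a3@(3,0):SW a4@(3,1):SW a5@(2,1):SW a6@(4,3):SW a7@(1,2):SW a8@(3,1):SW a9@(3,0):SW
t=8: a0@(4,1):SW a1@(4,2):NW a2@(4,2):NW a3@(4,3):SW a4@(4,0):SW a5@(3,0):SW a6@(5,2):SW a7@(2,1):SW a8@(4,0):SW a9@(4,3):SW

(2, 1)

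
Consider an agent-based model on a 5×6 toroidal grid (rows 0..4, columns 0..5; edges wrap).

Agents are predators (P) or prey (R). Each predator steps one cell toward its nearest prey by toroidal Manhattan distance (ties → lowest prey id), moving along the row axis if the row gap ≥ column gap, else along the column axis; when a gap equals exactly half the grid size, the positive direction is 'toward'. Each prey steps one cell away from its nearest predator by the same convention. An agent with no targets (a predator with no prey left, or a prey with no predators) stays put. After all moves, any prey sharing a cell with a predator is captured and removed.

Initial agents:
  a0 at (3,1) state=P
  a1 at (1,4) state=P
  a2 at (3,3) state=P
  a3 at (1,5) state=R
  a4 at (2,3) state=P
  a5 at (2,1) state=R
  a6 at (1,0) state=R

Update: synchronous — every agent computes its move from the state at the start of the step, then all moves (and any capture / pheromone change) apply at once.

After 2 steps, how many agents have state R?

2

t=1: a0@(2,1):P a1@(1,5):P a2@(3,2):P a3@(1,0):R a4@(2,2):P a5@(1,1):R a6@(1,1):R
t=2: a0@(1,1):P a1@(1,0):P a2@(2,2):P a4@(1,2):P a5@(0,1):R a6@(0,1):R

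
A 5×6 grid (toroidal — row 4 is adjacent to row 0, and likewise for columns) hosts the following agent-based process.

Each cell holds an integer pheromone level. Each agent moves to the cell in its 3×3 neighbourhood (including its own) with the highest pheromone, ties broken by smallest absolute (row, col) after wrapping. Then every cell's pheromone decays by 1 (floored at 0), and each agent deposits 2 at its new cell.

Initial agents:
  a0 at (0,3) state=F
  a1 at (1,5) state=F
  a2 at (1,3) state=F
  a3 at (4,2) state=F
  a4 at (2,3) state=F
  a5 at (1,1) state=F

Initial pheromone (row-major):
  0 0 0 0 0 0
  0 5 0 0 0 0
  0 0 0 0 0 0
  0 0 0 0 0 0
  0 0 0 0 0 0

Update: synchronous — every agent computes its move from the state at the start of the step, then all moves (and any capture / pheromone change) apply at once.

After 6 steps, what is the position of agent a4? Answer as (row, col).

(1, 1)

t=1: a0@(0,2) a1@(0,0) a2@(0,2) a3@(0,1) a4@(1,2) a5@(1,1) | pheromone: 2 2 4 0 0 0 / 0 6 2 0 0 0 / 0 0 0 0 0 0 / 0 0 0 0 0 0 / 0 0 0 0 0 0
t=2: a0@(1,1) a1@(1,1) a2@(1,1) a3@(1,1) a4@(1,1) a5@(1,1) | pheromone: 1 1 3 0 0 0 / 0 17 1 0 0 0 / 0 0 0 0 0 0 / 0 0 0 0 0 0 / 0 0 0 0 0 0
t=3: a0@(1,1) a1@(1,1) a2@(1,1) a3@(1,1) a4@(1,1) a5@(1,1) | pheromone: 0 0 2 0 0 0 / 0 28 0 0 0 0 / 0 0 0 0 0 0 / 0 0 0 0 0 0 / 0 0 0 0 0 0
t=4: a0@(1,1) a1@(1,1) a2@(1,1) a3@(1,1) a4@(1,1) a5@(1,1) | pheromone: 0 0 1 0 0 0 / 0 39 0 0 0 0 / 0 0 0 0 0 0 / 0 0 0 0 0 0 / 0 0 0 0 0 0
t=5: a0@(1,1) a1@(1,1) a2@(1,1) a3@(1,1) a4@(1,1) a5@(1,1) | pheromone: 0 0 0 0 0 0 / 0 50 0 0 0 0 / 0 0 0 0 0 0 / 0 0 0 0 0 0 / 0 0 0 0 0 0
t=6: a0@(1,1) a1@(1,1) a2@(1,1) a3@(1,1) a4@(1,1) a5@(1,1) | pheromone: 0 0 0 0 0 0 / 0 61 0 0 0 0 / 0 0 0 0 0 0 / 0 0 0 0 0 0 / 0 0 0 0 0 0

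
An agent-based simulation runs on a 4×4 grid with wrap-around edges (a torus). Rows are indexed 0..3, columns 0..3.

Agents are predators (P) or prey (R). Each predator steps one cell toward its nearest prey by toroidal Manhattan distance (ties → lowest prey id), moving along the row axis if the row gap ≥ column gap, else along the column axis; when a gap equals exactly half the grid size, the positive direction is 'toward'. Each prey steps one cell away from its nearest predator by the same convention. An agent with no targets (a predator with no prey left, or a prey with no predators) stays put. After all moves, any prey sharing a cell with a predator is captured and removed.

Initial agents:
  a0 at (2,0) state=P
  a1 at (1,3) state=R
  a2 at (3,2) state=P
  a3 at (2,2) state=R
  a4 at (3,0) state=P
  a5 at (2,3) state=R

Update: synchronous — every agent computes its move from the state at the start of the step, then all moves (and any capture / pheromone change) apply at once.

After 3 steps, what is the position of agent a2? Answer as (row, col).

(0, 2)

t=1: a0@(2,3):P a1@(0,3):R a2@(2,2):P a3@(1,2):R a4@(2,0):P
t=2: a0@(3,3):P a2@(1,2):P a3@(0,2):R a4@(3,0):P
t=3: a0@(0,3):P a2@(0,2):P a3@(3,2):R a4@(3,1):P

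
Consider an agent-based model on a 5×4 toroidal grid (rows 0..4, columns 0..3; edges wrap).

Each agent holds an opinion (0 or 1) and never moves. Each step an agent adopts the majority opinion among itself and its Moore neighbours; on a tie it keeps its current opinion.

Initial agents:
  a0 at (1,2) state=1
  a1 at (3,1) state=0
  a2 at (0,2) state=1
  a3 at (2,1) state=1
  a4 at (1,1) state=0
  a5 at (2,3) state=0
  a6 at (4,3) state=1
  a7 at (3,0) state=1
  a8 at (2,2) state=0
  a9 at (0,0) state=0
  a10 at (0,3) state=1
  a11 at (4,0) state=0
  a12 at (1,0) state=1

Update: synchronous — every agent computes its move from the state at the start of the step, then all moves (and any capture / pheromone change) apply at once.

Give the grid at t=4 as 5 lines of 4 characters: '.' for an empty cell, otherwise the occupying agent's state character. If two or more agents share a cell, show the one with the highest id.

t=1: a0@(1,2):1 a1@(3,1):0 a2@(0,2):1 a3@(2,1):1 a4@(1,1):1 a5@(2,3):1 a6@(4,3):1 a7@(3,0):1 a8@(2,2):0 a9@(0,0):0 a10@(0,3):1 a11@(4,0):0 a12@(1,0):1
t=2: a0@(1,2):1 a1@(3,1):0 a2@(0,2):1 a3@(2,1):1 a4@(1,1):1 a5@(2,3):1 a6@(4,3):1 a7@(3,0):1 a8@(2,2):1 a9@(0,0):1 a10@(0,3):1 a11@(4,0):0 a12@(1,0):1
t=3: a0@(1,2):1 a1@(3,1):1 a2@(0,2):1 a3@(2,1):1 a4@(1,1):1 a5@(2,3):1 a6@(4,3):1 a7@(3,0):1 a8@(2,2):1 a9@(0,0):1 a10@(0,3):1 a11@(4,0):1 a12@(1,0):1
t=4: (unchanged — steady state)

1.11
111.
.111
11..
1..1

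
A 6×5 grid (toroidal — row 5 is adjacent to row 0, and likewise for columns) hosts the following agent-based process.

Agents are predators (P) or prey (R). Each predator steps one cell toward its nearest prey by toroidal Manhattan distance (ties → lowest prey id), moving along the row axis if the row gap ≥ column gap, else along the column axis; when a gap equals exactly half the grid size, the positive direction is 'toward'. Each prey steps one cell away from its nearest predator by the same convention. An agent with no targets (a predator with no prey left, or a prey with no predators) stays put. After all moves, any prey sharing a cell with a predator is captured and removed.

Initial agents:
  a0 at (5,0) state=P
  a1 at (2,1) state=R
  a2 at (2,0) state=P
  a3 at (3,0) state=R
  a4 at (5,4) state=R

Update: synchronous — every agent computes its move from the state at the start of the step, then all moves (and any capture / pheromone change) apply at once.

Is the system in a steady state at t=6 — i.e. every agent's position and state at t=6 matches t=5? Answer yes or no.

t=1: a0@(5,4):P a1@(2,2):R a2@(2,1):P a3@(4,0):R a4@(5,3):R
t=2: a0@(5,3):P a1@(2,3):R a2@(2,2):P a3@(3,0):R a4@(5,2):R
t=3: a0@(5,2):P a1@(2,4):R a2@(2,3):P a3@(3,4):R a4@(5,1):R
t=4: a0@(5,1):P a1@(2,0):R a2@(2,4):P a3@(4,4):R a4@(5,0):R
t=5: a0@(5,0):P a1@(2,1):R a2@(2,0):P a3@(5,4):R a4@(5,4):R
t=6: a0@(5,4):P a1@(2,2):R a2@(2,1):P a3@(5,3):R a4@(5,3):R

no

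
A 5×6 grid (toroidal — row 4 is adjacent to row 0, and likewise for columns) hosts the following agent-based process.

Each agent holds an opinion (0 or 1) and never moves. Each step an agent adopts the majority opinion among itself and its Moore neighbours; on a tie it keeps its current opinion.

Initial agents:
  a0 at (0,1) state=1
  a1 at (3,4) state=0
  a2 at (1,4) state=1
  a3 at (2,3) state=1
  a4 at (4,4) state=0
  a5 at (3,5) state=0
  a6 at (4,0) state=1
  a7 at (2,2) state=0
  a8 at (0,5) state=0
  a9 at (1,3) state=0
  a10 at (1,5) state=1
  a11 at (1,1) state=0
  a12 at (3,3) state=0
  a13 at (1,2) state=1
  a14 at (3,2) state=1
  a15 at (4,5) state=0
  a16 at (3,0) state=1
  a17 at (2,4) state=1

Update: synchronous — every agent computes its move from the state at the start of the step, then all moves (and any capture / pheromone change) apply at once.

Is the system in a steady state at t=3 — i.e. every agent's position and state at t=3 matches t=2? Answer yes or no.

t=1: a0@(0,1):1 a1@(3,4):0 a2@(1,4):1 a3@(2,3):1 a4@(4,4):0 a5@(3,5):0 a6@(4,0):1 a7@(2,2):0 a8@(0,5):0 a9@(1,3):1 a10@(1,5):1 a11@(1,1):0 a12@(3,3):0 a13@(1,2):1 a14@(3,2):1 a15@(4,5):0 a16@(3,0):1 a17@(2,4):1
t=2: a0@(0,1):1 a1@(3,4):0 a2@(1,4):1 a3@(2,3):1 a4@(4,4):0 a5@(3,5):0 a6@(4,0):1 a7@(2,2):1 a8@(0,5):0 a9@(1,3):1 a10@(1,5):1 a11@(1,1):0 a12@(3,3):0 a13@(1,2):1 a14@(3,2):1 a15@(4,5):0 a16@(3,0):1 a17@(2,4):1
t=3: a0@(0,1):1 a1@(3,4):0 a2@(1,4):1 a3@(2,3):1 a4@(4,4):0 a5@(3,5):0 a6@(4,0):1 a7@(2,2):1 a8@(0,5):0 a9@(1,3):1 a10@(1,5):1 a11@(1,1):1 a12@(3,3):1 a13@(1,2):1 a14@(3,2):1 a15@(4,5):0 a16@(3,0):1 a17@(2,4):1

no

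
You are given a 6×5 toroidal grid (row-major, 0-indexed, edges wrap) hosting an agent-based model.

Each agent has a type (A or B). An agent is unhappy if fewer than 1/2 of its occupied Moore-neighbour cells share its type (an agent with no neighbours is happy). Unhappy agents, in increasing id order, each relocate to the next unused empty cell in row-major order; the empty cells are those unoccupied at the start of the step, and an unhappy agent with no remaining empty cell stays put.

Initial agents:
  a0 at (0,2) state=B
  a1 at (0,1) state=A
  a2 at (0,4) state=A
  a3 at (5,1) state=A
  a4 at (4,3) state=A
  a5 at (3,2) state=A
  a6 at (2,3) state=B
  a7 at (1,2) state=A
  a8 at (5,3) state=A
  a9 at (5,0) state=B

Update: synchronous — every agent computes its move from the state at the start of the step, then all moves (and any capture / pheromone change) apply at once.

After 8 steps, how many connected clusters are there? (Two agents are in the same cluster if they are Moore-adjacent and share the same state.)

2

t=1: a0@(0,0):B a1@(0,1):A a2@(0,4):A a3@(0,3):A a4@(4,3):A a5@(3,2):A a6@(1,0):B a7@(1,1):A a8@(5,3):A a9@(1,3):B
t=2: a0@(0,2):B a1@(1,2):A a2@(1,4):A a3@(0,3):A a4@(4,3):A a5@(3,2):A a6@(2,0):B a7@(2,1):A a8@(5,3):A a9@(2,2):B
t=3: a0@(0,0):B a1@(1,2):A a2@(1,4):A a3@(0,3):A a4@(4,3):A a5@(3,2):A a6@(0,1):B a7@(2,1):A a8@(5,3):A a9@(0,4):B
t=4: a0@(0,0):B a1@(1,2):A a2@(0,2):A a3@(0,3):A a4@(4,3):A a5@(3,2):A a6@(0,1):B a7@(2,1):A a8@(5,3):A a9@(1,0):B
t=5: (unchanged — steady state)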